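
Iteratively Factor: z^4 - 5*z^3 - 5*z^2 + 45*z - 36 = (z - 4)*(z^3 - z^2 - 9*z + 9) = (z - 4)*(z - 3)*(z^2 + 2*z - 3) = (z - 4)*(z - 3)*(z - 1)*(z + 3)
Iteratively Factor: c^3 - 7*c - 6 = (c - 3)*(c^2 + 3*c + 2) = (c - 3)*(c + 1)*(c + 2)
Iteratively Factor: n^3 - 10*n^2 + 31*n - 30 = (n - 2)*(n^2 - 8*n + 15) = (n - 3)*(n - 2)*(n - 5)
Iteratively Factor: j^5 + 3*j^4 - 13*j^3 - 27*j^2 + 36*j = (j - 1)*(j^4 + 4*j^3 - 9*j^2 - 36*j) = (j - 1)*(j + 3)*(j^3 + j^2 - 12*j) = j*(j - 1)*(j + 3)*(j^2 + j - 12) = j*(j - 1)*(j + 3)*(j + 4)*(j - 3)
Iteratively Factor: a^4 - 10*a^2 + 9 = (a - 3)*(a^3 + 3*a^2 - a - 3) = (a - 3)*(a + 3)*(a^2 - 1) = (a - 3)*(a - 1)*(a + 3)*(a + 1)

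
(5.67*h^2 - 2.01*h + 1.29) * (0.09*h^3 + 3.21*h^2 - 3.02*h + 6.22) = 0.5103*h^5 + 18.0198*h^4 - 23.4594*h^3 + 45.4785*h^2 - 16.398*h + 8.0238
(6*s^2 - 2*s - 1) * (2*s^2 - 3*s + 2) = 12*s^4 - 22*s^3 + 16*s^2 - s - 2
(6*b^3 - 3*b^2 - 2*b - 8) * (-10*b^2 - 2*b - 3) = -60*b^5 + 18*b^4 + 8*b^3 + 93*b^2 + 22*b + 24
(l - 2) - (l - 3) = 1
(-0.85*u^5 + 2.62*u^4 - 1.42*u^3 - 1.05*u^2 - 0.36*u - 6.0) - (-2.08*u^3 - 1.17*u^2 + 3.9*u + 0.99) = -0.85*u^5 + 2.62*u^4 + 0.66*u^3 + 0.12*u^2 - 4.26*u - 6.99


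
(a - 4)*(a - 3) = a^2 - 7*a + 12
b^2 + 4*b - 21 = (b - 3)*(b + 7)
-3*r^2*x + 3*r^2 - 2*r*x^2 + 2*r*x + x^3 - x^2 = (-3*r + x)*(r + x)*(x - 1)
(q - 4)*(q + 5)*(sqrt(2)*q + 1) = sqrt(2)*q^3 + q^2 + sqrt(2)*q^2 - 20*sqrt(2)*q + q - 20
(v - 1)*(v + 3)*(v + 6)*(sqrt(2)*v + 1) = sqrt(2)*v^4 + v^3 + 8*sqrt(2)*v^3 + 8*v^2 + 9*sqrt(2)*v^2 - 18*sqrt(2)*v + 9*v - 18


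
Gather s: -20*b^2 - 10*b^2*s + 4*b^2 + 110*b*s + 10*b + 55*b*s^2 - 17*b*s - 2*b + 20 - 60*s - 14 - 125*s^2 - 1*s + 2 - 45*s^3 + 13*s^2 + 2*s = -16*b^2 + 8*b - 45*s^3 + s^2*(55*b - 112) + s*(-10*b^2 + 93*b - 59) + 8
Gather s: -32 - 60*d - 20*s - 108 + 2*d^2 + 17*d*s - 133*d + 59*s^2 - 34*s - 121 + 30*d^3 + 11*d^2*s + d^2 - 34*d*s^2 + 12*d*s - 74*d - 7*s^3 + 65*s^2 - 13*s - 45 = 30*d^3 + 3*d^2 - 267*d - 7*s^3 + s^2*(124 - 34*d) + s*(11*d^2 + 29*d - 67) - 306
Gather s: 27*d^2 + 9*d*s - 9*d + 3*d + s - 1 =27*d^2 - 6*d + s*(9*d + 1) - 1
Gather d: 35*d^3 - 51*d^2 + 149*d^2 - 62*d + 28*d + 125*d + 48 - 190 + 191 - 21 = 35*d^3 + 98*d^2 + 91*d + 28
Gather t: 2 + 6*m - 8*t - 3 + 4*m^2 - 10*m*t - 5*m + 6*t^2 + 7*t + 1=4*m^2 + m + 6*t^2 + t*(-10*m - 1)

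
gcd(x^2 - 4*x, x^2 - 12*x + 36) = 1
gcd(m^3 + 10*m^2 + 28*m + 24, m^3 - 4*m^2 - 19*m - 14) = m + 2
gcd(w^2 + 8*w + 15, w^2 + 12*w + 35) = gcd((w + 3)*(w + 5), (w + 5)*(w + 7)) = w + 5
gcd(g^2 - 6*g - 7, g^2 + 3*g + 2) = g + 1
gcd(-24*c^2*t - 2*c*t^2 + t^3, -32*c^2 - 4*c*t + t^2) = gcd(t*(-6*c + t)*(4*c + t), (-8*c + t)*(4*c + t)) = 4*c + t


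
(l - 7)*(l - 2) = l^2 - 9*l + 14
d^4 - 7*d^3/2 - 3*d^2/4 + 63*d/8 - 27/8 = (d - 3)*(d - 3/2)*(d - 1/2)*(d + 3/2)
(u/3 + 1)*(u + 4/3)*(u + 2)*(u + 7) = u^4/3 + 40*u^3/9 + 19*u^2 + 290*u/9 + 56/3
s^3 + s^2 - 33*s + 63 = (s - 3)^2*(s + 7)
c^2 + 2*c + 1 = (c + 1)^2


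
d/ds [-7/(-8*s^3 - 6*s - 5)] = 42*(-4*s^2 - 1)/(8*s^3 + 6*s + 5)^2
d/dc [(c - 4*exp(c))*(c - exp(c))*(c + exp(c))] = -4*c^2*exp(c) + 3*c^2 - 2*c*exp(2*c) - 8*c*exp(c) + 12*exp(3*c) - exp(2*c)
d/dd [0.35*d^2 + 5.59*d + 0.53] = 0.7*d + 5.59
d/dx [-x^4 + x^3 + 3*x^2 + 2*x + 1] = -4*x^3 + 3*x^2 + 6*x + 2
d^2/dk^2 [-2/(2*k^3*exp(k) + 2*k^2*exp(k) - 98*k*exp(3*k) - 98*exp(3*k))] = ((k^3 + k^2 - 49*k*exp(2*k) - 49*exp(2*k))*(k^3 + 7*k^2 - 441*k*exp(2*k) + 10*k - 735*exp(2*k) + 2) - 2*(k^3 + 4*k^2 - 147*k*exp(2*k) + 2*k - 196*exp(2*k))^2)*exp(-k)/(k^3 + k^2 - 49*k*exp(2*k) - 49*exp(2*k))^3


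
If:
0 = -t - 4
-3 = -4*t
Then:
No Solution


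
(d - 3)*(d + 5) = d^2 + 2*d - 15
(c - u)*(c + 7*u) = c^2 + 6*c*u - 7*u^2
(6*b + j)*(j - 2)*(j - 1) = 6*b*j^2 - 18*b*j + 12*b + j^3 - 3*j^2 + 2*j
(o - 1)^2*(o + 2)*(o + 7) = o^4 + 7*o^3 - 3*o^2 - 19*o + 14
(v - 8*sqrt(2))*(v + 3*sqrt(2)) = v^2 - 5*sqrt(2)*v - 48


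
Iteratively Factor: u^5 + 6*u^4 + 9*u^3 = (u)*(u^4 + 6*u^3 + 9*u^2) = u^2*(u^3 + 6*u^2 + 9*u) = u^3*(u^2 + 6*u + 9) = u^3*(u + 3)*(u + 3)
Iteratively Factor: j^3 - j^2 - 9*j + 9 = (j - 1)*(j^2 - 9) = (j - 3)*(j - 1)*(j + 3)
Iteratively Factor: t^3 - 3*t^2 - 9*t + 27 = (t + 3)*(t^2 - 6*t + 9) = (t - 3)*(t + 3)*(t - 3)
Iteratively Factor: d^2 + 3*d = (d + 3)*(d)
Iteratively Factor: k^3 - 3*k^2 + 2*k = (k)*(k^2 - 3*k + 2) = k*(k - 2)*(k - 1)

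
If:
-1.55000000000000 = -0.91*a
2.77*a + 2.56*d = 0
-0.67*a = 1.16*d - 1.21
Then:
No Solution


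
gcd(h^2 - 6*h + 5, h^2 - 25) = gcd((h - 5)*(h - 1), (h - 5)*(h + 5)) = h - 5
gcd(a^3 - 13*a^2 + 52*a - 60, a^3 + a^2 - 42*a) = a - 6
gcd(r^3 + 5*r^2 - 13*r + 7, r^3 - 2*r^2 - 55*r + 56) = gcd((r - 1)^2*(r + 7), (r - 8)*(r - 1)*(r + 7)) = r^2 + 6*r - 7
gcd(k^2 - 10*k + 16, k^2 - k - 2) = k - 2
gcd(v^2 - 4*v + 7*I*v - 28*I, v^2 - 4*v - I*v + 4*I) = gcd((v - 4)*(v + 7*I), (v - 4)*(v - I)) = v - 4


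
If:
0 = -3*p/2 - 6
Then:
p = -4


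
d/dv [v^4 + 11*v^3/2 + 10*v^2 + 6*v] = 4*v^3 + 33*v^2/2 + 20*v + 6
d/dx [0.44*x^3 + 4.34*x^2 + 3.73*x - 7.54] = 1.32*x^2 + 8.68*x + 3.73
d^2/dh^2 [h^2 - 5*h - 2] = 2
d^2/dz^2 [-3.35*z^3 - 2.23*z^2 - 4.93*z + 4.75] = -20.1*z - 4.46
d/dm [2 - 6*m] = -6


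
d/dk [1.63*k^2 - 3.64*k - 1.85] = 3.26*k - 3.64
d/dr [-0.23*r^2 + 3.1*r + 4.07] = 3.1 - 0.46*r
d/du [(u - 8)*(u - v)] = 2*u - v - 8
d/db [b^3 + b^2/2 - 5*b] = 3*b^2 + b - 5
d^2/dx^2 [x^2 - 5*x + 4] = 2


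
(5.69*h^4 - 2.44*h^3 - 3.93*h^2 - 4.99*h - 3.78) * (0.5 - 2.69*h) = -15.3061*h^5 + 9.4086*h^4 + 9.3517*h^3 + 11.4581*h^2 + 7.6732*h - 1.89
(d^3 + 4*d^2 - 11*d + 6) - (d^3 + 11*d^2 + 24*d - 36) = -7*d^2 - 35*d + 42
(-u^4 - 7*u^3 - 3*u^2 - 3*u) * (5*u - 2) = -5*u^5 - 33*u^4 - u^3 - 9*u^2 + 6*u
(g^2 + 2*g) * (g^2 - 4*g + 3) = g^4 - 2*g^3 - 5*g^2 + 6*g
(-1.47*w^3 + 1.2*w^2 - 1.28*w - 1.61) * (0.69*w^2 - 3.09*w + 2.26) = -1.0143*w^5 + 5.3703*w^4 - 7.9134*w^3 + 5.5563*w^2 + 2.0821*w - 3.6386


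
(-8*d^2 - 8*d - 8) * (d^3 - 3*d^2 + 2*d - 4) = -8*d^5 + 16*d^4 + 40*d^2 + 16*d + 32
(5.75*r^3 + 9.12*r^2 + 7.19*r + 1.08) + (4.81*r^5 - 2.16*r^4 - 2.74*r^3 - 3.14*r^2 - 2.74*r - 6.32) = 4.81*r^5 - 2.16*r^4 + 3.01*r^3 + 5.98*r^2 + 4.45*r - 5.24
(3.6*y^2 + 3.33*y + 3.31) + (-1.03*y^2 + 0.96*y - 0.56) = 2.57*y^2 + 4.29*y + 2.75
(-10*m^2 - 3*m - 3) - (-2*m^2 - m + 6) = -8*m^2 - 2*m - 9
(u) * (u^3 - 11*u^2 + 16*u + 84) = u^4 - 11*u^3 + 16*u^2 + 84*u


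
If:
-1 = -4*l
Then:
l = 1/4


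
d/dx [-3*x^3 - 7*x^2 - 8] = x*(-9*x - 14)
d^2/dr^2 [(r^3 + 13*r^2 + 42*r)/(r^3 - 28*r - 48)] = 2*(13*r^6 + 210*r^5 + 1380*r^4 + 6328*r^3 + 16128*r^2 + 6912*r - 26496)/(r^9 - 84*r^7 - 144*r^6 + 2352*r^5 + 8064*r^4 - 15040*r^3 - 112896*r^2 - 193536*r - 110592)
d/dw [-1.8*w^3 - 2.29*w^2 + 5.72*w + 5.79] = -5.4*w^2 - 4.58*w + 5.72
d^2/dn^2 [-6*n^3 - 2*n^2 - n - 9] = -36*n - 4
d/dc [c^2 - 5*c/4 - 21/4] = 2*c - 5/4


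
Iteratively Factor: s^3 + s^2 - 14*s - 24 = (s + 3)*(s^2 - 2*s - 8) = (s + 2)*(s + 3)*(s - 4)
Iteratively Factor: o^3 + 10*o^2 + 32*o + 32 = (o + 4)*(o^2 + 6*o + 8) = (o + 4)^2*(o + 2)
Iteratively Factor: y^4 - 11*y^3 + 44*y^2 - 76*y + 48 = (y - 2)*(y^3 - 9*y^2 + 26*y - 24) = (y - 2)^2*(y^2 - 7*y + 12) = (y - 3)*(y - 2)^2*(y - 4)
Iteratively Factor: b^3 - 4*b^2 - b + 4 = (b + 1)*(b^2 - 5*b + 4) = (b - 4)*(b + 1)*(b - 1)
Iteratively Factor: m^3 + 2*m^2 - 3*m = (m - 1)*(m^2 + 3*m) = m*(m - 1)*(m + 3)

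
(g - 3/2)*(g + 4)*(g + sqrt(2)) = g^3 + sqrt(2)*g^2 + 5*g^2/2 - 6*g + 5*sqrt(2)*g/2 - 6*sqrt(2)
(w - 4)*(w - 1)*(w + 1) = w^3 - 4*w^2 - w + 4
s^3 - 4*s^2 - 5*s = s*(s - 5)*(s + 1)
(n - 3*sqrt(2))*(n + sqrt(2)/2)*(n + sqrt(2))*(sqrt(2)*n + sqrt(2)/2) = sqrt(2)*n^4 - 3*n^3 + sqrt(2)*n^3/2 - 8*sqrt(2)*n^2 - 3*n^2/2 - 6*n - 4*sqrt(2)*n - 3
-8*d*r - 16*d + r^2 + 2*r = (-8*d + r)*(r + 2)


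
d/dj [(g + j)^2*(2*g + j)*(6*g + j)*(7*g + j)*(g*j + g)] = g*(84*g^5 + 472*g^4*j + 236*g^4 + 705*g^3*j^2 + 470*g^3*j + 396*g^2*j^3 + 297*g^2*j^2 + 85*g*j^4 + 68*g*j^3 + 6*j^5 + 5*j^4)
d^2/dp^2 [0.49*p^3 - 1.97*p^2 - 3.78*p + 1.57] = 2.94*p - 3.94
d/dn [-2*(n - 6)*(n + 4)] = 4 - 4*n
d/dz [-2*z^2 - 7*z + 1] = -4*z - 7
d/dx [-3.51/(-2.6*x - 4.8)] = -9.126/(2.6*x + 4.8)^2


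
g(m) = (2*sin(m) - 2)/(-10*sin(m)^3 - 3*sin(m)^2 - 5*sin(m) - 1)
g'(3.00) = 4.51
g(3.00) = 0.96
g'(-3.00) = 107.05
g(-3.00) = 7.00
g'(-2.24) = 0.98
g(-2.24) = -0.60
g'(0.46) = -1.00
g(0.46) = 0.24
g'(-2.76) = 17.12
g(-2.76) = -2.85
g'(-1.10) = -0.49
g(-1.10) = -0.46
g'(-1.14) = -0.43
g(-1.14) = -0.45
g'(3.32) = 507.20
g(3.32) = 15.57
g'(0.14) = -4.55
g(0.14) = 0.97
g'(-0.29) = -76.24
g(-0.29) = -6.15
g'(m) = (2*sin(m) - 2)*(30*sin(m)^2*cos(m) + 6*sin(m)*cos(m) + 5*cos(m))/(-10*sin(m)^3 - 3*sin(m)^2 - 5*sin(m) - 1)^2 + 2*cos(m)/(-10*sin(m)^3 - 3*sin(m)^2 - 5*sin(m) - 1)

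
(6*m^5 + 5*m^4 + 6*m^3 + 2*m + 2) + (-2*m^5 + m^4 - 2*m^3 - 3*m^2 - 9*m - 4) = 4*m^5 + 6*m^4 + 4*m^3 - 3*m^2 - 7*m - 2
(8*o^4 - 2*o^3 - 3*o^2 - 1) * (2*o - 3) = 16*o^5 - 28*o^4 + 9*o^2 - 2*o + 3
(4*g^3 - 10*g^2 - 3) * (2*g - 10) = 8*g^4 - 60*g^3 + 100*g^2 - 6*g + 30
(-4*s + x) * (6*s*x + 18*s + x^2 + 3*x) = -24*s^2*x - 72*s^2 + 2*s*x^2 + 6*s*x + x^3 + 3*x^2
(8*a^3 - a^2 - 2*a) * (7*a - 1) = 56*a^4 - 15*a^3 - 13*a^2 + 2*a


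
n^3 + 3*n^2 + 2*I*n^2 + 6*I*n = n*(n + 3)*(n + 2*I)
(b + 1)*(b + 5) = b^2 + 6*b + 5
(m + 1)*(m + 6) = m^2 + 7*m + 6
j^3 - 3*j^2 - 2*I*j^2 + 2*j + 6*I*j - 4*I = (j - 2)*(j - 1)*(j - 2*I)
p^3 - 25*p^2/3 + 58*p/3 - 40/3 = (p - 5)*(p - 2)*(p - 4/3)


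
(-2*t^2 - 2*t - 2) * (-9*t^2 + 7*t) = 18*t^4 + 4*t^3 + 4*t^2 - 14*t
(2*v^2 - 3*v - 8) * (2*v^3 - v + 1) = 4*v^5 - 6*v^4 - 18*v^3 + 5*v^2 + 5*v - 8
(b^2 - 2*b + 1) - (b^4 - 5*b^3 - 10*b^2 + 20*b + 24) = -b^4 + 5*b^3 + 11*b^2 - 22*b - 23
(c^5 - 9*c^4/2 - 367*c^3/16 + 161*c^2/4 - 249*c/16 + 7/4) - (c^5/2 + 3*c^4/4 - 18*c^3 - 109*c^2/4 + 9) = c^5/2 - 21*c^4/4 - 79*c^3/16 + 135*c^2/2 - 249*c/16 - 29/4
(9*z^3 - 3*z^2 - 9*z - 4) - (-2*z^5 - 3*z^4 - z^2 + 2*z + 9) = 2*z^5 + 3*z^4 + 9*z^3 - 2*z^2 - 11*z - 13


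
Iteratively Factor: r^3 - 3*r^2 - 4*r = (r + 1)*(r^2 - 4*r) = r*(r + 1)*(r - 4)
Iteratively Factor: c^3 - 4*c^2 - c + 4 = (c + 1)*(c^2 - 5*c + 4) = (c - 1)*(c + 1)*(c - 4)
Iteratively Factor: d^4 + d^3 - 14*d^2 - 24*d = (d)*(d^3 + d^2 - 14*d - 24) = d*(d + 3)*(d^2 - 2*d - 8) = d*(d + 2)*(d + 3)*(d - 4)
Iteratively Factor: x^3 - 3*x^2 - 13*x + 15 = (x - 5)*(x^2 + 2*x - 3) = (x - 5)*(x - 1)*(x + 3)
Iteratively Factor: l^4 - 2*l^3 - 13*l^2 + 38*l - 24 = (l - 1)*(l^3 - l^2 - 14*l + 24) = (l - 1)*(l + 4)*(l^2 - 5*l + 6) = (l - 2)*(l - 1)*(l + 4)*(l - 3)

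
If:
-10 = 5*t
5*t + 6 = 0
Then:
No Solution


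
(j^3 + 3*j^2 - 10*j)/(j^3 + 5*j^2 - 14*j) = (j + 5)/(j + 7)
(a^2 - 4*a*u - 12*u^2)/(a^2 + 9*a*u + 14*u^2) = (a - 6*u)/(a + 7*u)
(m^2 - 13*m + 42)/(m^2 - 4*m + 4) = (m^2 - 13*m + 42)/(m^2 - 4*m + 4)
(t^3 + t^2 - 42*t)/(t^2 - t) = (t^2 + t - 42)/(t - 1)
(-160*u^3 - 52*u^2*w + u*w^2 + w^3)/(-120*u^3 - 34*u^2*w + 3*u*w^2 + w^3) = (8*u - w)/(6*u - w)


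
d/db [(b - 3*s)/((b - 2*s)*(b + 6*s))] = b*(-b + 6*s)/(b^4 + 8*b^3*s - 8*b^2*s^2 - 96*b*s^3 + 144*s^4)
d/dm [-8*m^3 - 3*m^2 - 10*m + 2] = -24*m^2 - 6*m - 10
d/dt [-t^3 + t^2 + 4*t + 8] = -3*t^2 + 2*t + 4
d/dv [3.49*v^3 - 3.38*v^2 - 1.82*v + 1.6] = 10.47*v^2 - 6.76*v - 1.82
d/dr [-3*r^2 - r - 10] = -6*r - 1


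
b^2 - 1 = (b - 1)*(b + 1)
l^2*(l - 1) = l^3 - l^2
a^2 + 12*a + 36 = (a + 6)^2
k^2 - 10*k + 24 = (k - 6)*(k - 4)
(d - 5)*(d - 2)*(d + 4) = d^3 - 3*d^2 - 18*d + 40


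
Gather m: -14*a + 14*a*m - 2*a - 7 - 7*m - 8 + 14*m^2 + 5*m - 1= -16*a + 14*m^2 + m*(14*a - 2) - 16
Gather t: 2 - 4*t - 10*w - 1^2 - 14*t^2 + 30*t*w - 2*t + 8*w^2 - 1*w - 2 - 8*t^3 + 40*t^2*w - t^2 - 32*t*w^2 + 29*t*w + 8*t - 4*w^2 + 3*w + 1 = -8*t^3 + t^2*(40*w - 15) + t*(-32*w^2 + 59*w + 2) + 4*w^2 - 8*w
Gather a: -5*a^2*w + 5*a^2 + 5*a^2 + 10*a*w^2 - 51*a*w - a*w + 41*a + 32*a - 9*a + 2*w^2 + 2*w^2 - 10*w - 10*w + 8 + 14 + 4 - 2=a^2*(10 - 5*w) + a*(10*w^2 - 52*w + 64) + 4*w^2 - 20*w + 24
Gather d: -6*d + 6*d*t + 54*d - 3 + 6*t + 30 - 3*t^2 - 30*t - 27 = d*(6*t + 48) - 3*t^2 - 24*t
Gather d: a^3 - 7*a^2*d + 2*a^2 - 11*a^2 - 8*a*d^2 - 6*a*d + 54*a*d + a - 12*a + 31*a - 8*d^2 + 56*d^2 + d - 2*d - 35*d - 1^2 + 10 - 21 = a^3 - 9*a^2 + 20*a + d^2*(48 - 8*a) + d*(-7*a^2 + 48*a - 36) - 12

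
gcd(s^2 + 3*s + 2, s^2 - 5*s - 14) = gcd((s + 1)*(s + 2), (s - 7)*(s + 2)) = s + 2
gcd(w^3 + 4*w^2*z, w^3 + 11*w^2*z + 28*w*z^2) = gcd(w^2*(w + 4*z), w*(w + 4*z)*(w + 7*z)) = w^2 + 4*w*z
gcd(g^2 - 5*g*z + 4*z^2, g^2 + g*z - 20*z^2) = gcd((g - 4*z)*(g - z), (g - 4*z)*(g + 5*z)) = -g + 4*z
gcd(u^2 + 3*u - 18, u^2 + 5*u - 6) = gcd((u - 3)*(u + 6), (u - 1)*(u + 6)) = u + 6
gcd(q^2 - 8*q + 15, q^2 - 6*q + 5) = q - 5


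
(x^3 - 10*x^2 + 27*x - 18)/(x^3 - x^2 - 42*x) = (-x^3 + 10*x^2 - 27*x + 18)/(x*(-x^2 + x + 42))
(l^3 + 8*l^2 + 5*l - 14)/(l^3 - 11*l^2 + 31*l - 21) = (l^2 + 9*l + 14)/(l^2 - 10*l + 21)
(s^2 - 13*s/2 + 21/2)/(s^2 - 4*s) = (2*s^2 - 13*s + 21)/(2*s*(s - 4))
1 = 1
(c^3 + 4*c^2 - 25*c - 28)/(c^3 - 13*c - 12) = (c + 7)/(c + 3)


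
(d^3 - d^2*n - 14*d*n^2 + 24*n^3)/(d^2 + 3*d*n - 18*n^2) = (d^2 + 2*d*n - 8*n^2)/(d + 6*n)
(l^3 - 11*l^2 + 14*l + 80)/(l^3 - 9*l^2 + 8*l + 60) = (l - 8)/(l - 6)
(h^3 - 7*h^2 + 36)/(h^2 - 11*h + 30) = (h^2 - h - 6)/(h - 5)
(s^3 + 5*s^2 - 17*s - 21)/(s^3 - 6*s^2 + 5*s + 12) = (s + 7)/(s - 4)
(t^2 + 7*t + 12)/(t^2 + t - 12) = (t + 3)/(t - 3)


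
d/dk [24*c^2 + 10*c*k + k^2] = 10*c + 2*k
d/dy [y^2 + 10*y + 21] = 2*y + 10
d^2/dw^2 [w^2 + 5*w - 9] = 2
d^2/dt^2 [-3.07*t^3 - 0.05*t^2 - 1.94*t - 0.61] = -18.42*t - 0.1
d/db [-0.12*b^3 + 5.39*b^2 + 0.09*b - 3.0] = -0.36*b^2 + 10.78*b + 0.09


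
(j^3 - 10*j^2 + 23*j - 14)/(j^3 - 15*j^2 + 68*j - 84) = (j - 1)/(j - 6)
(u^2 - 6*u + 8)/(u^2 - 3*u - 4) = (u - 2)/(u + 1)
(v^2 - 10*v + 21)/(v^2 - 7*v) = (v - 3)/v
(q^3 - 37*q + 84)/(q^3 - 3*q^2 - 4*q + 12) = (q^2 + 3*q - 28)/(q^2 - 4)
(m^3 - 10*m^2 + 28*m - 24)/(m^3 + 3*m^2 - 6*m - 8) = (m^2 - 8*m + 12)/(m^2 + 5*m + 4)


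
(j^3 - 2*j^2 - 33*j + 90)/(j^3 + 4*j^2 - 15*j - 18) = (j - 5)/(j + 1)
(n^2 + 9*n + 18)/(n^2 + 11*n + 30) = (n + 3)/(n + 5)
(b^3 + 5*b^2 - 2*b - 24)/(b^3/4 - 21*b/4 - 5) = 4*(b^2 + b - 6)/(b^2 - 4*b - 5)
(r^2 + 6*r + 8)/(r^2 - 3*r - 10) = (r + 4)/(r - 5)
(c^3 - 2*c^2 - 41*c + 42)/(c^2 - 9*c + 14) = (c^2 + 5*c - 6)/(c - 2)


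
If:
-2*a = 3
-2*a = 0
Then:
No Solution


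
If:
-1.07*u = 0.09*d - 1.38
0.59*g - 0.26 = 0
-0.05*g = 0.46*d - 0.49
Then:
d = 1.02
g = 0.44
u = 1.20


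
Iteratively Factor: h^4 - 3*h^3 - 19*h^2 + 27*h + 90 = (h - 5)*(h^3 + 2*h^2 - 9*h - 18) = (h - 5)*(h - 3)*(h^2 + 5*h + 6) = (h - 5)*(h - 3)*(h + 2)*(h + 3)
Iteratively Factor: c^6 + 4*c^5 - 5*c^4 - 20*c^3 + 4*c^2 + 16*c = (c + 4)*(c^5 - 5*c^3 + 4*c) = (c - 2)*(c + 4)*(c^4 + 2*c^3 - c^2 - 2*c) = (c - 2)*(c + 2)*(c + 4)*(c^3 - c) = (c - 2)*(c + 1)*(c + 2)*(c + 4)*(c^2 - c) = c*(c - 2)*(c + 1)*(c + 2)*(c + 4)*(c - 1)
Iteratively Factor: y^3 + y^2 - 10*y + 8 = (y + 4)*(y^2 - 3*y + 2) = (y - 1)*(y + 4)*(y - 2)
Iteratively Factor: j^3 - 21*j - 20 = (j + 1)*(j^2 - j - 20) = (j - 5)*(j + 1)*(j + 4)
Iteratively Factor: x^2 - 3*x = (x - 3)*(x)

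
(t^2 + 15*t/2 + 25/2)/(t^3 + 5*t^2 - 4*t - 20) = (t + 5/2)/(t^2 - 4)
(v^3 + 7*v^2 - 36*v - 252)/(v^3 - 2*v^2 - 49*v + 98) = (v^2 - 36)/(v^2 - 9*v + 14)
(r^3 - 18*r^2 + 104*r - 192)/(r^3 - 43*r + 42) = (r^2 - 12*r + 32)/(r^2 + 6*r - 7)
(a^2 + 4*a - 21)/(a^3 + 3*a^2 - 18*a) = (a + 7)/(a*(a + 6))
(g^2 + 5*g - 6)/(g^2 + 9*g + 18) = (g - 1)/(g + 3)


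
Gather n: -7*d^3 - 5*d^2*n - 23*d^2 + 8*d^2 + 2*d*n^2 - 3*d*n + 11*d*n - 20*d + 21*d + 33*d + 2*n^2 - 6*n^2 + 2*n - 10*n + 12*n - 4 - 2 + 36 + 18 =-7*d^3 - 15*d^2 + 34*d + n^2*(2*d - 4) + n*(-5*d^2 + 8*d + 4) + 48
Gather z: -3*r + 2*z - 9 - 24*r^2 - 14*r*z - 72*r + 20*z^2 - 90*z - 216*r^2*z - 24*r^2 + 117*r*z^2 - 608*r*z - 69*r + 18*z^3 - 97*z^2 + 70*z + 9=-48*r^2 - 144*r + 18*z^3 + z^2*(117*r - 77) + z*(-216*r^2 - 622*r - 18)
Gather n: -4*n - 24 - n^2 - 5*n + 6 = -n^2 - 9*n - 18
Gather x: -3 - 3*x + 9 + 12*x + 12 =9*x + 18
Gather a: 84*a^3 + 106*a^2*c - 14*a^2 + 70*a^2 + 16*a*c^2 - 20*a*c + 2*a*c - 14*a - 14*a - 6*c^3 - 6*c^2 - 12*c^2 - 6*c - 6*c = 84*a^3 + a^2*(106*c + 56) + a*(16*c^2 - 18*c - 28) - 6*c^3 - 18*c^2 - 12*c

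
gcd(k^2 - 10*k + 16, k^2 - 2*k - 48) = k - 8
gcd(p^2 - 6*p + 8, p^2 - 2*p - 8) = p - 4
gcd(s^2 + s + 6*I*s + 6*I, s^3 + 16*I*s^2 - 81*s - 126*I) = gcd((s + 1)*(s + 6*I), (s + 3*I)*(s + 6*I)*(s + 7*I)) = s + 6*I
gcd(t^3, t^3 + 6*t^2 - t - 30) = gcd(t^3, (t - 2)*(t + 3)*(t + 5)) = 1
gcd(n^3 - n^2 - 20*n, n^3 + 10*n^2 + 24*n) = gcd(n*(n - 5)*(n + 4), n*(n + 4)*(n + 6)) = n^2 + 4*n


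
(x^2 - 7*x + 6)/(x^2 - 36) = (x - 1)/(x + 6)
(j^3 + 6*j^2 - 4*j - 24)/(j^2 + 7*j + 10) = (j^2 + 4*j - 12)/(j + 5)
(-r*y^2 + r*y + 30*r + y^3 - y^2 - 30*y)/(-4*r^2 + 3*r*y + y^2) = (y^2 - y - 30)/(4*r + y)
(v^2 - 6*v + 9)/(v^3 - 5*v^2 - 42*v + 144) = (v - 3)/(v^2 - 2*v - 48)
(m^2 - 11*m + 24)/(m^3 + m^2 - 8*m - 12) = (m - 8)/(m^2 + 4*m + 4)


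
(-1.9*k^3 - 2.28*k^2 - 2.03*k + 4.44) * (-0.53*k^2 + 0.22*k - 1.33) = 1.007*k^5 + 0.7904*k^4 + 3.1013*k^3 + 0.2326*k^2 + 3.6767*k - 5.9052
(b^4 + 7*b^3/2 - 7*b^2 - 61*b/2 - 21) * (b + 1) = b^5 + 9*b^4/2 - 7*b^3/2 - 75*b^2/2 - 103*b/2 - 21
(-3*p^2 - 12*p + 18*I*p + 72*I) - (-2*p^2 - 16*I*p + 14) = -p^2 - 12*p + 34*I*p - 14 + 72*I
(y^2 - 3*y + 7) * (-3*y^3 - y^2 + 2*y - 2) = -3*y^5 + 8*y^4 - 16*y^3 - 15*y^2 + 20*y - 14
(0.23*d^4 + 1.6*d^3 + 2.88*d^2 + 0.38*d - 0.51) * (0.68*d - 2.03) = 0.1564*d^5 + 0.6211*d^4 - 1.2896*d^3 - 5.588*d^2 - 1.1182*d + 1.0353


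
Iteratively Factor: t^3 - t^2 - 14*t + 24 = (t - 3)*(t^2 + 2*t - 8) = (t - 3)*(t - 2)*(t + 4)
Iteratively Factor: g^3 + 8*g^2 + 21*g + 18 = (g + 3)*(g^2 + 5*g + 6) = (g + 2)*(g + 3)*(g + 3)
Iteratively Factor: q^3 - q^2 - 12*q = (q - 4)*(q^2 + 3*q) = (q - 4)*(q + 3)*(q)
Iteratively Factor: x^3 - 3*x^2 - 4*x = (x)*(x^2 - 3*x - 4) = x*(x - 4)*(x + 1)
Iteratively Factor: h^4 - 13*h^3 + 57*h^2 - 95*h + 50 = (h - 2)*(h^3 - 11*h^2 + 35*h - 25) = (h - 5)*(h - 2)*(h^2 - 6*h + 5) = (h - 5)*(h - 2)*(h - 1)*(h - 5)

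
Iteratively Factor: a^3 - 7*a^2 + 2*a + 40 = (a - 4)*(a^2 - 3*a - 10) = (a - 5)*(a - 4)*(a + 2)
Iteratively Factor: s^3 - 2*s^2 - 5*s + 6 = (s - 1)*(s^2 - s - 6) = (s - 1)*(s + 2)*(s - 3)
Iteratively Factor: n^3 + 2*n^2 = (n)*(n^2 + 2*n) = n^2*(n + 2)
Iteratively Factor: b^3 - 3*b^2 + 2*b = (b - 1)*(b^2 - 2*b) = (b - 2)*(b - 1)*(b)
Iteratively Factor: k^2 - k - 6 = (k - 3)*(k + 2)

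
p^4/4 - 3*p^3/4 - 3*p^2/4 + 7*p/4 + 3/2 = (p/4 + 1/4)*(p - 3)*(p - 2)*(p + 1)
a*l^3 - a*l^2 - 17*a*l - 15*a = (l - 5)*(l + 3)*(a*l + a)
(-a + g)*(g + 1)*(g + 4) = -a*g^2 - 5*a*g - 4*a + g^3 + 5*g^2 + 4*g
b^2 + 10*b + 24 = (b + 4)*(b + 6)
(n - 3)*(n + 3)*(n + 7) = n^3 + 7*n^2 - 9*n - 63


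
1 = 1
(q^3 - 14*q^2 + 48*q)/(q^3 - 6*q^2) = (q - 8)/q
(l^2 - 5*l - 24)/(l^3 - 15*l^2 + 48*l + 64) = (l + 3)/(l^2 - 7*l - 8)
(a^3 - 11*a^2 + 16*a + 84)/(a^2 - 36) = (a^2 - 5*a - 14)/(a + 6)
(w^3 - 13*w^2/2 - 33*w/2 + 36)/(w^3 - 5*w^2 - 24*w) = (w - 3/2)/w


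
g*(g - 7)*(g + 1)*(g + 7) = g^4 + g^3 - 49*g^2 - 49*g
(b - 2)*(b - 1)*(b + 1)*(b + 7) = b^4 + 5*b^3 - 15*b^2 - 5*b + 14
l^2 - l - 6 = (l - 3)*(l + 2)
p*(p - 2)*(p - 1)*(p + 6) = p^4 + 3*p^3 - 16*p^2 + 12*p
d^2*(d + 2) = d^3 + 2*d^2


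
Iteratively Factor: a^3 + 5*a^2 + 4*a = (a + 4)*(a^2 + a) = a*(a + 4)*(a + 1)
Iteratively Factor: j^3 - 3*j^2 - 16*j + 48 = (j + 4)*(j^2 - 7*j + 12) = (j - 4)*(j + 4)*(j - 3)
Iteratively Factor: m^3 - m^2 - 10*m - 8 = (m - 4)*(m^2 + 3*m + 2) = (m - 4)*(m + 1)*(m + 2)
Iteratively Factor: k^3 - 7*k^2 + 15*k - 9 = (k - 3)*(k^2 - 4*k + 3) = (k - 3)^2*(k - 1)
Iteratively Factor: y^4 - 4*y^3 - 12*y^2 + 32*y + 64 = (y - 4)*(y^3 - 12*y - 16) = (y - 4)*(y + 2)*(y^2 - 2*y - 8) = (y - 4)^2*(y + 2)*(y + 2)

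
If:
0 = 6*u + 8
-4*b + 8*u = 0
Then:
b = -8/3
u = -4/3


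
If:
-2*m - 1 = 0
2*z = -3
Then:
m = -1/2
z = -3/2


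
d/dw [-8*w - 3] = -8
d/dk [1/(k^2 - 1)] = -2*k/(k^2 - 1)^2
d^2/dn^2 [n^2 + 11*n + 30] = 2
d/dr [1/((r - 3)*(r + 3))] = -2*r/(r^4 - 18*r^2 + 81)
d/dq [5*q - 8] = 5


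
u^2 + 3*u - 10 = (u - 2)*(u + 5)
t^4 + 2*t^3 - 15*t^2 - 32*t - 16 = (t - 4)*(t + 1)^2*(t + 4)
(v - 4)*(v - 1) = v^2 - 5*v + 4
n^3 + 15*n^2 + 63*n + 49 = (n + 1)*(n + 7)^2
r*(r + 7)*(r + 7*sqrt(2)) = r^3 + 7*r^2 + 7*sqrt(2)*r^2 + 49*sqrt(2)*r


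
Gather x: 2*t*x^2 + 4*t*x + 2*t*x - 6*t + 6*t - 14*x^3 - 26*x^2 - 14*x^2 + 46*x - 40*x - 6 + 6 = -14*x^3 + x^2*(2*t - 40) + x*(6*t + 6)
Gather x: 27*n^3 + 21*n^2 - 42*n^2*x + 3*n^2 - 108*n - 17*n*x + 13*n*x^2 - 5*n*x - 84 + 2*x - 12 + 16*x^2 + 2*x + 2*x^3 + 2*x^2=27*n^3 + 24*n^2 - 108*n + 2*x^3 + x^2*(13*n + 18) + x*(-42*n^2 - 22*n + 4) - 96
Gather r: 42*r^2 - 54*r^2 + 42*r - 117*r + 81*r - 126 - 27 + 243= -12*r^2 + 6*r + 90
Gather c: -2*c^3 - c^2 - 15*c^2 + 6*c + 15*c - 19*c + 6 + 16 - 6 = -2*c^3 - 16*c^2 + 2*c + 16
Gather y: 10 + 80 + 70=160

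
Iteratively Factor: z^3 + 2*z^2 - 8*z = (z)*(z^2 + 2*z - 8) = z*(z - 2)*(z + 4)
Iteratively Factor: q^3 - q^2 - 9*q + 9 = (q - 1)*(q^2 - 9) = (q - 3)*(q - 1)*(q + 3)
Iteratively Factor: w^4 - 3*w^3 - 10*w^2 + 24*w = (w + 3)*(w^3 - 6*w^2 + 8*w) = w*(w + 3)*(w^2 - 6*w + 8) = w*(w - 2)*(w + 3)*(w - 4)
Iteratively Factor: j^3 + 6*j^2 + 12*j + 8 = (j + 2)*(j^2 + 4*j + 4) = (j + 2)^2*(j + 2)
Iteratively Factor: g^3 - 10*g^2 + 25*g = (g - 5)*(g^2 - 5*g) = (g - 5)^2*(g)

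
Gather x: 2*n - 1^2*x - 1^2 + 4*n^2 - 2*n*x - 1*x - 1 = 4*n^2 + 2*n + x*(-2*n - 2) - 2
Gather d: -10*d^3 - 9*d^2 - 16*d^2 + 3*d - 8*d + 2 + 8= -10*d^3 - 25*d^2 - 5*d + 10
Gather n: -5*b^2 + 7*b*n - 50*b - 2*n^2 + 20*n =-5*b^2 - 50*b - 2*n^2 + n*(7*b + 20)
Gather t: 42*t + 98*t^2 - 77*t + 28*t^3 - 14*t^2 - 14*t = 28*t^3 + 84*t^2 - 49*t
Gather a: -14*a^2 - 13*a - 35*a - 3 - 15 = -14*a^2 - 48*a - 18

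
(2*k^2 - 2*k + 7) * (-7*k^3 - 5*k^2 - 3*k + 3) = -14*k^5 + 4*k^4 - 45*k^3 - 23*k^2 - 27*k + 21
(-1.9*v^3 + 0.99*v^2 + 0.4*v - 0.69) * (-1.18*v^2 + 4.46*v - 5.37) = 2.242*v^5 - 9.6422*v^4 + 14.1464*v^3 - 2.7181*v^2 - 5.2254*v + 3.7053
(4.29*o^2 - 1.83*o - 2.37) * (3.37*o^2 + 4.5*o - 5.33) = 14.4573*o^4 + 13.1379*o^3 - 39.0876*o^2 - 0.911100000000001*o + 12.6321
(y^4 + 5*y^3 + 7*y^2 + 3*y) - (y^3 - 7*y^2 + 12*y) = y^4 + 4*y^3 + 14*y^2 - 9*y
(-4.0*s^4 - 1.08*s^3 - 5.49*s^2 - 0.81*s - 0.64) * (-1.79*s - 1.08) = 7.16*s^5 + 6.2532*s^4 + 10.9935*s^3 + 7.3791*s^2 + 2.0204*s + 0.6912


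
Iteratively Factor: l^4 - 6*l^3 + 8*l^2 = (l)*(l^3 - 6*l^2 + 8*l) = l*(l - 4)*(l^2 - 2*l) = l^2*(l - 4)*(l - 2)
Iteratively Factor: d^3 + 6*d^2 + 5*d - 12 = (d - 1)*(d^2 + 7*d + 12) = (d - 1)*(d + 4)*(d + 3)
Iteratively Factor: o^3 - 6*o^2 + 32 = (o - 4)*(o^2 - 2*o - 8) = (o - 4)*(o + 2)*(o - 4)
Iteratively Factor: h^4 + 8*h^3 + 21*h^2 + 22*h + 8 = (h + 4)*(h^3 + 4*h^2 + 5*h + 2) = (h + 2)*(h + 4)*(h^2 + 2*h + 1) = (h + 1)*(h + 2)*(h + 4)*(h + 1)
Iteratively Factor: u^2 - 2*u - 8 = (u - 4)*(u + 2)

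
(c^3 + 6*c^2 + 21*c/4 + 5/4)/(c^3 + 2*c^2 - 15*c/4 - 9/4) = (2*c^2 + 11*c + 5)/(2*c^2 + 3*c - 9)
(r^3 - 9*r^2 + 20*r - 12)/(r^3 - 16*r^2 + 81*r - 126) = (r^2 - 3*r + 2)/(r^2 - 10*r + 21)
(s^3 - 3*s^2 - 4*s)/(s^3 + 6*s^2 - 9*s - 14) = s*(s - 4)/(s^2 + 5*s - 14)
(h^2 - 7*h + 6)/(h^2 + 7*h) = (h^2 - 7*h + 6)/(h*(h + 7))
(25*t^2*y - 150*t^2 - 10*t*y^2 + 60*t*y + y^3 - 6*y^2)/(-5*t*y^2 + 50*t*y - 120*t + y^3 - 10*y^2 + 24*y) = (-5*t + y)/(y - 4)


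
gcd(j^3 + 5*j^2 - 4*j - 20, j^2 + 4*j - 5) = j + 5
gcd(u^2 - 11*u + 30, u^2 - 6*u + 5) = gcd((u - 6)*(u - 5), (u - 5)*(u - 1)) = u - 5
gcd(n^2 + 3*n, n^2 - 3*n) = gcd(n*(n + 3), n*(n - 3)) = n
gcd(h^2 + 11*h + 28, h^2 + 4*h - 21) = h + 7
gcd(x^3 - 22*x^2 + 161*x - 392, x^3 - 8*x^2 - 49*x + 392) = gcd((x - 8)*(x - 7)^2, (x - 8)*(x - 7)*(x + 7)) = x^2 - 15*x + 56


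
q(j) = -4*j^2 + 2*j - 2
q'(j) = 2 - 8*j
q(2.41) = -20.41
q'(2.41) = -17.28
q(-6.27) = -171.79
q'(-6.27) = 52.16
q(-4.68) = -98.97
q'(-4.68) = 39.44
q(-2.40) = -29.84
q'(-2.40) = 21.20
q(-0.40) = -3.44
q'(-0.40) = 5.20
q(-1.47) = -13.58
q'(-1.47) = 13.76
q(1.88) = -12.38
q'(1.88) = -13.04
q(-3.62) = -61.66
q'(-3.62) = 30.96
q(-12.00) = -602.00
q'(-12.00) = 98.00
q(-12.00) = -602.00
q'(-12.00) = 98.00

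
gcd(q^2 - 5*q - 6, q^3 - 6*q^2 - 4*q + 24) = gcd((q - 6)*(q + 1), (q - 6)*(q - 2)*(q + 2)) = q - 6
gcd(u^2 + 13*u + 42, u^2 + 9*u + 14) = u + 7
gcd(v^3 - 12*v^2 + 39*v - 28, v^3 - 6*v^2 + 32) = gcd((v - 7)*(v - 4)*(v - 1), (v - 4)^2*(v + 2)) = v - 4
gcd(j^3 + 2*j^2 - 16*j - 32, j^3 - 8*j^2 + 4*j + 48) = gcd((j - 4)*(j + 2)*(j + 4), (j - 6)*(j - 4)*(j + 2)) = j^2 - 2*j - 8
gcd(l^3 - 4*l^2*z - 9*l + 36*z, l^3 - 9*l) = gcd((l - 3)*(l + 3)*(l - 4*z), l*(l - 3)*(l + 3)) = l^2 - 9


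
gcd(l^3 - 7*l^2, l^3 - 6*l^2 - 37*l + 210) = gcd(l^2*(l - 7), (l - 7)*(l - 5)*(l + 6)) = l - 7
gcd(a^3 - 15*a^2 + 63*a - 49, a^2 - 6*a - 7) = a - 7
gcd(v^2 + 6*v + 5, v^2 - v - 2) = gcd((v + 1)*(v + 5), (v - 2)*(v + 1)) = v + 1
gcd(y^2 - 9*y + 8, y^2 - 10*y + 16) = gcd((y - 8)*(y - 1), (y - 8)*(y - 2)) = y - 8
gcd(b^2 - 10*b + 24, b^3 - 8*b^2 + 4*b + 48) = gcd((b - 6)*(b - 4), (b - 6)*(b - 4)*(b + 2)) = b^2 - 10*b + 24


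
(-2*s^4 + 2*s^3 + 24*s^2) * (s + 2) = -2*s^5 - 2*s^4 + 28*s^3 + 48*s^2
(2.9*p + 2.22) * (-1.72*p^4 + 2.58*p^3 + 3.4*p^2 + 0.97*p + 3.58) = -4.988*p^5 + 3.6636*p^4 + 15.5876*p^3 + 10.361*p^2 + 12.5354*p + 7.9476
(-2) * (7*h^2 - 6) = 12 - 14*h^2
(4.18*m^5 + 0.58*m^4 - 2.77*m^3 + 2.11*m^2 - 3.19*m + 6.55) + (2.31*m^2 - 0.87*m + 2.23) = 4.18*m^5 + 0.58*m^4 - 2.77*m^3 + 4.42*m^2 - 4.06*m + 8.78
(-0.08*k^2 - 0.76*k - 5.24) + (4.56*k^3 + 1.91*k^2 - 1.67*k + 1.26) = 4.56*k^3 + 1.83*k^2 - 2.43*k - 3.98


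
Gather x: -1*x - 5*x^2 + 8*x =-5*x^2 + 7*x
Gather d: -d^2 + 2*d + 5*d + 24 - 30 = -d^2 + 7*d - 6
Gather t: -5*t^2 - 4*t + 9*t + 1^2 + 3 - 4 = -5*t^2 + 5*t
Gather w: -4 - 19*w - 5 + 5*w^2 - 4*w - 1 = 5*w^2 - 23*w - 10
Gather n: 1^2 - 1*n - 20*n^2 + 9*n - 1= -20*n^2 + 8*n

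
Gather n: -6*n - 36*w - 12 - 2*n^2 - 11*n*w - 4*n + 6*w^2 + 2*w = -2*n^2 + n*(-11*w - 10) + 6*w^2 - 34*w - 12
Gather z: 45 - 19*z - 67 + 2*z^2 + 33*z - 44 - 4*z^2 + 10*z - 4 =-2*z^2 + 24*z - 70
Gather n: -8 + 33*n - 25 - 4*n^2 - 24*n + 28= -4*n^2 + 9*n - 5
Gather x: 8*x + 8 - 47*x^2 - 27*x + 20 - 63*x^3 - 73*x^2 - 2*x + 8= -63*x^3 - 120*x^2 - 21*x + 36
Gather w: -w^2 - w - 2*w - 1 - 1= -w^2 - 3*w - 2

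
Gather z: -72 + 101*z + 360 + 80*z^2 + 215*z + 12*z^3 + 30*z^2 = 12*z^3 + 110*z^2 + 316*z + 288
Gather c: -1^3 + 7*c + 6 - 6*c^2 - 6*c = -6*c^2 + c + 5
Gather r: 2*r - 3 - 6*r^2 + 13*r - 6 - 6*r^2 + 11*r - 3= -12*r^2 + 26*r - 12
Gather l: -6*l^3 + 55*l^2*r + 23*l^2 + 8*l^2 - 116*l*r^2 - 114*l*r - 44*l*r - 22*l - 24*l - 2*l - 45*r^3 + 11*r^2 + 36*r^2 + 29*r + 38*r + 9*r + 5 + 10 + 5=-6*l^3 + l^2*(55*r + 31) + l*(-116*r^2 - 158*r - 48) - 45*r^3 + 47*r^2 + 76*r + 20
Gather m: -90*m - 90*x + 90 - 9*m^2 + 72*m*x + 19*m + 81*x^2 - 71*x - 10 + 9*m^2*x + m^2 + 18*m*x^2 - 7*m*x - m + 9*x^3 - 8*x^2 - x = m^2*(9*x - 8) + m*(18*x^2 + 65*x - 72) + 9*x^3 + 73*x^2 - 162*x + 80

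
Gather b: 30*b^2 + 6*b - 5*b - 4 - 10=30*b^2 + b - 14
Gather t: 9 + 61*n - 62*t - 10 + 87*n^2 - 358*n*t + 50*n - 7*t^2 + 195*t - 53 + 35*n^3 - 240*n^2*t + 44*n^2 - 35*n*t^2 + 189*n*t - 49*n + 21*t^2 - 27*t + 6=35*n^3 + 131*n^2 + 62*n + t^2*(14 - 35*n) + t*(-240*n^2 - 169*n + 106) - 48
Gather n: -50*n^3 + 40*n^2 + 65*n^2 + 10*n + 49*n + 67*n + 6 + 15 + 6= -50*n^3 + 105*n^2 + 126*n + 27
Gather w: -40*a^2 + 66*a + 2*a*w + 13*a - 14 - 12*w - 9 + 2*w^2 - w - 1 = -40*a^2 + 79*a + 2*w^2 + w*(2*a - 13) - 24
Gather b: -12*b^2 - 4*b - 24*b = -12*b^2 - 28*b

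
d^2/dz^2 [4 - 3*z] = 0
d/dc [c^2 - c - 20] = 2*c - 1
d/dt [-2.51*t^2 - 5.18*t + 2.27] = -5.02*t - 5.18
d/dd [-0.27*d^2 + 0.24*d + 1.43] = 0.24 - 0.54*d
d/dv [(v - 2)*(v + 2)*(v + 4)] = 3*v^2 + 8*v - 4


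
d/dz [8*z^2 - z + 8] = 16*z - 1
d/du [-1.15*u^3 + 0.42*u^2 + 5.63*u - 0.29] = -3.45*u^2 + 0.84*u + 5.63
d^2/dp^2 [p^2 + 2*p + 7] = 2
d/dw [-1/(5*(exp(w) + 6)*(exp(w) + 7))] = (2*exp(w) + 13)*exp(w)/(5*(exp(w) + 6)^2*(exp(w) + 7)^2)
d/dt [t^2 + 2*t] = 2*t + 2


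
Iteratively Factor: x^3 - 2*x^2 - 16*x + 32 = (x - 4)*(x^2 + 2*x - 8) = (x - 4)*(x + 4)*(x - 2)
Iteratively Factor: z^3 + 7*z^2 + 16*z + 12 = (z + 3)*(z^2 + 4*z + 4) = (z + 2)*(z + 3)*(z + 2)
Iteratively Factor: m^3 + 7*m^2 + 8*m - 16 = (m - 1)*(m^2 + 8*m + 16) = (m - 1)*(m + 4)*(m + 4)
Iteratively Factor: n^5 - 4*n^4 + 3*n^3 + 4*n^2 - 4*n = (n - 1)*(n^4 - 3*n^3 + 4*n) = (n - 1)*(n + 1)*(n^3 - 4*n^2 + 4*n) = (n - 2)*(n - 1)*(n + 1)*(n^2 - 2*n) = n*(n - 2)*(n - 1)*(n + 1)*(n - 2)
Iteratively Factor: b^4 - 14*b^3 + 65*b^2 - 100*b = (b - 5)*(b^3 - 9*b^2 + 20*b) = (b - 5)*(b - 4)*(b^2 - 5*b) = b*(b - 5)*(b - 4)*(b - 5)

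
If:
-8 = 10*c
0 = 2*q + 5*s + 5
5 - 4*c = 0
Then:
No Solution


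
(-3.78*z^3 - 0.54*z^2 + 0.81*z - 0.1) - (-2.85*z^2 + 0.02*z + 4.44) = -3.78*z^3 + 2.31*z^2 + 0.79*z - 4.54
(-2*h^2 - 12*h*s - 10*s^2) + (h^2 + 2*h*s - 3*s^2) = -h^2 - 10*h*s - 13*s^2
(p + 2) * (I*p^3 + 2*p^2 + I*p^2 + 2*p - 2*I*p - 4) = I*p^4 + 2*p^3 + 3*I*p^3 + 6*p^2 - 4*I*p - 8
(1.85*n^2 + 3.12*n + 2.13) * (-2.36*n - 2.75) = -4.366*n^3 - 12.4507*n^2 - 13.6068*n - 5.8575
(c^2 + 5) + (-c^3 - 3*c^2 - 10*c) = -c^3 - 2*c^2 - 10*c + 5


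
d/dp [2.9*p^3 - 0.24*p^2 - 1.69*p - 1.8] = 8.7*p^2 - 0.48*p - 1.69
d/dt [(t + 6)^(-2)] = -2/(t + 6)^3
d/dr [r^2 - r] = 2*r - 1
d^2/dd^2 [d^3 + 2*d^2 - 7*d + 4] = 6*d + 4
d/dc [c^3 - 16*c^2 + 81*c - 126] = 3*c^2 - 32*c + 81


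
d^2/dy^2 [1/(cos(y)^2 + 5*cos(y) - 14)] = (-4*sin(y)^4 + 83*sin(y)^2 - 205*cos(y)/4 - 15*cos(3*y)/4 - 1)/((cos(y) - 2)^3*(cos(y) + 7)^3)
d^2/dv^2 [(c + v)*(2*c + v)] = 2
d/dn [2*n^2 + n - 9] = 4*n + 1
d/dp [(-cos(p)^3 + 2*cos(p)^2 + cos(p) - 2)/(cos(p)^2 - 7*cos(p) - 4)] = (cos(p)^4 - 14*cos(p)^3 + 3*cos(p)^2 + 12*cos(p) + 18)*sin(p)/(sin(p)^2 + 7*cos(p) + 3)^2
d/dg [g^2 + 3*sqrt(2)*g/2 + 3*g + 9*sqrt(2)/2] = 2*g + 3*sqrt(2)/2 + 3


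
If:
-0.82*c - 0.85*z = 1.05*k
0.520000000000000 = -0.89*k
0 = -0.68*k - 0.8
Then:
No Solution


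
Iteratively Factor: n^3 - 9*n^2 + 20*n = (n - 5)*(n^2 - 4*n) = n*(n - 5)*(n - 4)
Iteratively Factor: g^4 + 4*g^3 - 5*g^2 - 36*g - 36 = (g + 2)*(g^3 + 2*g^2 - 9*g - 18) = (g + 2)*(g + 3)*(g^2 - g - 6) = (g + 2)^2*(g + 3)*(g - 3)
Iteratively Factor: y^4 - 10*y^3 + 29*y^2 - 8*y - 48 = (y - 4)*(y^3 - 6*y^2 + 5*y + 12) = (y - 4)^2*(y^2 - 2*y - 3) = (y - 4)^2*(y + 1)*(y - 3)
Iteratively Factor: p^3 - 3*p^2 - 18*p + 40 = (p + 4)*(p^2 - 7*p + 10) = (p - 5)*(p + 4)*(p - 2)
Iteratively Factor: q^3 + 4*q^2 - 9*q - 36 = (q + 3)*(q^2 + q - 12) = (q + 3)*(q + 4)*(q - 3)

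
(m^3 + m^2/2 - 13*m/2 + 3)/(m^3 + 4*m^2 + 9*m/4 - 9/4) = 2*(m - 2)/(2*m + 3)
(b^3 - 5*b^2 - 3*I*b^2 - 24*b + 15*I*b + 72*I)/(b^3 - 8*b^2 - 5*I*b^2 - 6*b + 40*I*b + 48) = (b + 3)/(b - 2*I)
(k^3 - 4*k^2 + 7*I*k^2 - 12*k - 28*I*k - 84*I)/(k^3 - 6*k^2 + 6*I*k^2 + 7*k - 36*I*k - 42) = (k + 2)/(k - I)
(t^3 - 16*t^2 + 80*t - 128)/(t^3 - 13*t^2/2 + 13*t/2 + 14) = 2*(t^2 - 12*t + 32)/(2*t^2 - 5*t - 7)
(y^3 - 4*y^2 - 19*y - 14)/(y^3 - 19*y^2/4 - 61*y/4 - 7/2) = 4*(y + 1)/(4*y + 1)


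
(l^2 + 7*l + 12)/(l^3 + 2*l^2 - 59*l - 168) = (l + 4)/(l^2 - l - 56)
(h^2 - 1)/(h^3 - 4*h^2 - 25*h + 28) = (h + 1)/(h^2 - 3*h - 28)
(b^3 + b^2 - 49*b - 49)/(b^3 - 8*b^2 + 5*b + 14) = (b + 7)/(b - 2)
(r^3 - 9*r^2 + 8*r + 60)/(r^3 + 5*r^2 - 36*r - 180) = (r^2 - 3*r - 10)/(r^2 + 11*r + 30)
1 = 1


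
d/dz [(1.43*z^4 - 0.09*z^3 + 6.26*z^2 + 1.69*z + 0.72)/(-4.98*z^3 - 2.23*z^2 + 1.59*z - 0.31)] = (-7.1214*z^6 - 6.3778*z^5 + 38.1966*z^4 + 14.773*z^3 + 24.5626*z^2 - 0.67*z - 1.6687)/(24.8004*z^6 + 22.2108*z^5 - 10.8635*z^4 - 4.0038*z^3 + 3.9107*z^2 - 0.9858*z + 0.0961)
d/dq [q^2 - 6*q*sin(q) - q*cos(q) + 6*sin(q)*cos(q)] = q*sin(q) - 6*q*cos(q) + 2*q - 6*sin(q) - cos(q) + 6*cos(2*q)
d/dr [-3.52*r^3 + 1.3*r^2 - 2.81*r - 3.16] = -10.56*r^2 + 2.6*r - 2.81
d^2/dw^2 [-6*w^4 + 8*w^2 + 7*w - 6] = 16 - 72*w^2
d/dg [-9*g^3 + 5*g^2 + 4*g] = -27*g^2 + 10*g + 4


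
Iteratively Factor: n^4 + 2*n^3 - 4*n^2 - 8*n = (n + 2)*(n^3 - 4*n) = n*(n + 2)*(n^2 - 4) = n*(n - 2)*(n + 2)*(n + 2)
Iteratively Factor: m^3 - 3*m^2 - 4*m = (m)*(m^2 - 3*m - 4) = m*(m - 4)*(m + 1)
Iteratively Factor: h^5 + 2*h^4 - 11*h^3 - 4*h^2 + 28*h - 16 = (h + 4)*(h^4 - 2*h^3 - 3*h^2 + 8*h - 4) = (h - 1)*(h + 4)*(h^3 - h^2 - 4*h + 4) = (h - 2)*(h - 1)*(h + 4)*(h^2 + h - 2) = (h - 2)*(h - 1)*(h + 2)*(h + 4)*(h - 1)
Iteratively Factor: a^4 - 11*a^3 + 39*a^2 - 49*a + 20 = (a - 4)*(a^3 - 7*a^2 + 11*a - 5) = (a - 5)*(a - 4)*(a^2 - 2*a + 1) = (a - 5)*(a - 4)*(a - 1)*(a - 1)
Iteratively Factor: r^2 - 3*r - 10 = (r + 2)*(r - 5)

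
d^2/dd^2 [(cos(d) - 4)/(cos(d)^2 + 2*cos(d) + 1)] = (-31*cos(d)/4 + 10*cos(2*d) - cos(3*d)/4 - 18)/(cos(d) + 1)^4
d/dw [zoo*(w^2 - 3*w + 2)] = zoo*(w + 1)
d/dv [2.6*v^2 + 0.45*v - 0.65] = 5.2*v + 0.45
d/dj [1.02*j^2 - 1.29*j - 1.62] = 2.04*j - 1.29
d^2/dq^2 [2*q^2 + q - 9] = 4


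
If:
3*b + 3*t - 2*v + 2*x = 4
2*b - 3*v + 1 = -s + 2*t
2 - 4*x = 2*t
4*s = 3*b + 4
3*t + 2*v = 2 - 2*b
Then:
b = -6/13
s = 17/26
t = 19/13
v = -19/26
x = -3/13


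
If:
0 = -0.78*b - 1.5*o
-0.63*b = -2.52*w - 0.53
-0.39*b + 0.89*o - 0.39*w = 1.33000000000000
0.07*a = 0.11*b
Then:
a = -2.06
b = -1.31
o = 0.68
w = -0.54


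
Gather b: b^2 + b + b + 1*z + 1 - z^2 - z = b^2 + 2*b - z^2 + 1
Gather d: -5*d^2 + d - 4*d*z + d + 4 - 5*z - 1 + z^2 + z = -5*d^2 + d*(2 - 4*z) + z^2 - 4*z + 3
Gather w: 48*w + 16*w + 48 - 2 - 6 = 64*w + 40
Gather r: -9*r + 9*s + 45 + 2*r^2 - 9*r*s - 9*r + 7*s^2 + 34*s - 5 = 2*r^2 + r*(-9*s - 18) + 7*s^2 + 43*s + 40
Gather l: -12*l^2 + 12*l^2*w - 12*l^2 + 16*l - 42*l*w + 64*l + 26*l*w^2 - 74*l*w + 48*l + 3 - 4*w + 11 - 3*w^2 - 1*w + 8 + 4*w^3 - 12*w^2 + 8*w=l^2*(12*w - 24) + l*(26*w^2 - 116*w + 128) + 4*w^3 - 15*w^2 + 3*w + 22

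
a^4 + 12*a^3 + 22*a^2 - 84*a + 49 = (a - 1)^2*(a + 7)^2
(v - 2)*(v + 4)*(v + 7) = v^3 + 9*v^2 + 6*v - 56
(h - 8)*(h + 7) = h^2 - h - 56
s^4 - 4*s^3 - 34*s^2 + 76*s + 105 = (s - 7)*(s - 3)*(s + 1)*(s + 5)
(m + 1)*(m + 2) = m^2 + 3*m + 2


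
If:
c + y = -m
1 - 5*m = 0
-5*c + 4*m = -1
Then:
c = 9/25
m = 1/5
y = -14/25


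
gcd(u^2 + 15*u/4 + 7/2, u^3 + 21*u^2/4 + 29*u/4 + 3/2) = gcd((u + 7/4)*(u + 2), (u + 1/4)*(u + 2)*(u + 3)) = u + 2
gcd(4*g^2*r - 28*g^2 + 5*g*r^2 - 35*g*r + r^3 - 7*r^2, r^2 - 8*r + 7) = r - 7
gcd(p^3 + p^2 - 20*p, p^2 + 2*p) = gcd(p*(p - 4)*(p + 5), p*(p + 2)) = p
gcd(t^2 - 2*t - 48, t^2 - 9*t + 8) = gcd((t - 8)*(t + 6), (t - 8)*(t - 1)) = t - 8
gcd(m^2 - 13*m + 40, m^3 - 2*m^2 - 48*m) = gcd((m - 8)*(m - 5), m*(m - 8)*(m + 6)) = m - 8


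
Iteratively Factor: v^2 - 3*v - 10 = (v - 5)*(v + 2)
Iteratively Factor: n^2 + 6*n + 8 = (n + 4)*(n + 2)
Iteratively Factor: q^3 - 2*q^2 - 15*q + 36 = (q - 3)*(q^2 + q - 12) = (q - 3)^2*(q + 4)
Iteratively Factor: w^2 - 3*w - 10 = (w - 5)*(w + 2)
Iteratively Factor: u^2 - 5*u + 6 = (u - 3)*(u - 2)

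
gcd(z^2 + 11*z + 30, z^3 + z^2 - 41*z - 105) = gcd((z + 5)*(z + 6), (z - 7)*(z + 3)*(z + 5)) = z + 5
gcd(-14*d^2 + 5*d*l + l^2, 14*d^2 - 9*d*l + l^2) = 2*d - l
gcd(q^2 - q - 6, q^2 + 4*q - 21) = q - 3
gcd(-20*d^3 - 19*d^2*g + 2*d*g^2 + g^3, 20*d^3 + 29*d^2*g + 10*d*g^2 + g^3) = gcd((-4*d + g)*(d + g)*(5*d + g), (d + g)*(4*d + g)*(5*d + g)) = 5*d^2 + 6*d*g + g^2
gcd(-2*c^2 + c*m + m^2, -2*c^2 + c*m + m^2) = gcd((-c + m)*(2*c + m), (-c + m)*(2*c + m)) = 2*c^2 - c*m - m^2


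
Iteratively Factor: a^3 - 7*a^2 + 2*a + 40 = (a - 4)*(a^2 - 3*a - 10) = (a - 4)*(a + 2)*(a - 5)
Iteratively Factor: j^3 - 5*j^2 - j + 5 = (j - 1)*(j^2 - 4*j - 5) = (j - 5)*(j - 1)*(j + 1)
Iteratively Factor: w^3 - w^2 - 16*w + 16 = (w - 1)*(w^2 - 16) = (w - 4)*(w - 1)*(w + 4)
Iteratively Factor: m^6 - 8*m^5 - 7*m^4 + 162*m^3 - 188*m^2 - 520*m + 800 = (m + 4)*(m^5 - 12*m^4 + 41*m^3 - 2*m^2 - 180*m + 200) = (m - 5)*(m + 4)*(m^4 - 7*m^3 + 6*m^2 + 28*m - 40) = (m - 5)*(m - 2)*(m + 4)*(m^3 - 5*m^2 - 4*m + 20) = (m - 5)*(m - 2)^2*(m + 4)*(m^2 - 3*m - 10) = (m - 5)*(m - 2)^2*(m + 2)*(m + 4)*(m - 5)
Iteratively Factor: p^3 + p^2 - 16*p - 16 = (p + 1)*(p^2 - 16) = (p + 1)*(p + 4)*(p - 4)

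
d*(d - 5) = d^2 - 5*d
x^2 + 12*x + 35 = (x + 5)*(x + 7)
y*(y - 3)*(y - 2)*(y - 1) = y^4 - 6*y^3 + 11*y^2 - 6*y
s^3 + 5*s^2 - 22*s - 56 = (s - 4)*(s + 2)*(s + 7)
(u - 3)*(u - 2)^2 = u^3 - 7*u^2 + 16*u - 12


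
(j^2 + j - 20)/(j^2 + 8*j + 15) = (j - 4)/(j + 3)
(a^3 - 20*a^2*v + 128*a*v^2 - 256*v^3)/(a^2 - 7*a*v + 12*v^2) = (-a^2 + 16*a*v - 64*v^2)/(-a + 3*v)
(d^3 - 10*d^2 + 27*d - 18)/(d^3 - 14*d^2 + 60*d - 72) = (d^2 - 4*d + 3)/(d^2 - 8*d + 12)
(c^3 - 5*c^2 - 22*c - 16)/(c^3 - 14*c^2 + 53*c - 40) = (c^2 + 3*c + 2)/(c^2 - 6*c + 5)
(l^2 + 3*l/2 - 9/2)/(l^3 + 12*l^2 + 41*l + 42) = (l - 3/2)/(l^2 + 9*l + 14)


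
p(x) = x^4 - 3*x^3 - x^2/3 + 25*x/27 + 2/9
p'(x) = 4*x^3 - 9*x^2 - 2*x/3 + 25/27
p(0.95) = -0.96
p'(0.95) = -4.40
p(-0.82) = 1.35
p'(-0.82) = -6.78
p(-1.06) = 3.70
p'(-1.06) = -13.24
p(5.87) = 574.66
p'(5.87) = 495.95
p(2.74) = -5.09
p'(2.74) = 13.81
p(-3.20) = 197.01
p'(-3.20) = -220.17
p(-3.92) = 408.31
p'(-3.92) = -375.70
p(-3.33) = 227.18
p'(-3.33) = -244.36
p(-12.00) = 25861.11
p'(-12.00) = -8199.07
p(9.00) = 4355.56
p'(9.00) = 2181.93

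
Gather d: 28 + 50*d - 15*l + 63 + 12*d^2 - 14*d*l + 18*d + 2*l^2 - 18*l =12*d^2 + d*(68 - 14*l) + 2*l^2 - 33*l + 91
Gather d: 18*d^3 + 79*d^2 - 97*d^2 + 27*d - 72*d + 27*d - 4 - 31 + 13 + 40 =18*d^3 - 18*d^2 - 18*d + 18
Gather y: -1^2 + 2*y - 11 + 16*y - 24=18*y - 36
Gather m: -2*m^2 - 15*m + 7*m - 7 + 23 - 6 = -2*m^2 - 8*m + 10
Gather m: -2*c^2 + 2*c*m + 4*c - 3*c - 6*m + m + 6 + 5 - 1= -2*c^2 + c + m*(2*c - 5) + 10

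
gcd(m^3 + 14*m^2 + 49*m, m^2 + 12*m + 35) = m + 7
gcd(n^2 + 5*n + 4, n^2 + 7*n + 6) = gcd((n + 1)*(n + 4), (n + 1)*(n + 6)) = n + 1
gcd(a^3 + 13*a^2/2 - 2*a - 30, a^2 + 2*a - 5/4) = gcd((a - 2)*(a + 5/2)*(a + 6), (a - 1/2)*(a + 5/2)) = a + 5/2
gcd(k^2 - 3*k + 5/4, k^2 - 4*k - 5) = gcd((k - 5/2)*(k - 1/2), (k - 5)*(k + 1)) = 1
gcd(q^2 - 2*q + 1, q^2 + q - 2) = q - 1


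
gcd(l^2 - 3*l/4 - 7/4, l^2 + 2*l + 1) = l + 1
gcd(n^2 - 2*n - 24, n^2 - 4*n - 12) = n - 6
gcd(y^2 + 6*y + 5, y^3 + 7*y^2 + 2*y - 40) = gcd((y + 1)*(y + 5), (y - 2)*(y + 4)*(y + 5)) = y + 5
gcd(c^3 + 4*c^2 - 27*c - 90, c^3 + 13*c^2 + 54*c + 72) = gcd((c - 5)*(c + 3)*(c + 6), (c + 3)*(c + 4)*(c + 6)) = c^2 + 9*c + 18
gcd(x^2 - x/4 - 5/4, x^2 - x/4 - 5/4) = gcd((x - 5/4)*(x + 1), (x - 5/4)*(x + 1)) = x^2 - x/4 - 5/4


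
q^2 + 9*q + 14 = (q + 2)*(q + 7)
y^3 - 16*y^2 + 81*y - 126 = (y - 7)*(y - 6)*(y - 3)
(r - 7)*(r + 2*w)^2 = r^3 + 4*r^2*w - 7*r^2 + 4*r*w^2 - 28*r*w - 28*w^2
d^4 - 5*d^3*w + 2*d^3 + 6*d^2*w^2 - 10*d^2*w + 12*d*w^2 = d*(d + 2)*(d - 3*w)*(d - 2*w)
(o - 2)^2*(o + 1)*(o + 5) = o^4 + 2*o^3 - 15*o^2 + 4*o + 20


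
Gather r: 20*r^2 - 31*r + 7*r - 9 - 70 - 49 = 20*r^2 - 24*r - 128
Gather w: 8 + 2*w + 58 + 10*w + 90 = 12*w + 156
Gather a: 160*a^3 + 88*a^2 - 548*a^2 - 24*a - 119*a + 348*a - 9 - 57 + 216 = 160*a^3 - 460*a^2 + 205*a + 150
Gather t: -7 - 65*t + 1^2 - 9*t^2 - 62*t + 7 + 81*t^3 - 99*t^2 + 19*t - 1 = 81*t^3 - 108*t^2 - 108*t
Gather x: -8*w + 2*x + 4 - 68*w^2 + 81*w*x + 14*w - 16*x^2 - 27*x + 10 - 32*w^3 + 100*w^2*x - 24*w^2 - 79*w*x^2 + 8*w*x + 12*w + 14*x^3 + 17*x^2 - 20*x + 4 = -32*w^3 - 92*w^2 + 18*w + 14*x^3 + x^2*(1 - 79*w) + x*(100*w^2 + 89*w - 45) + 18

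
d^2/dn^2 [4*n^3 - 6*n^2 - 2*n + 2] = 24*n - 12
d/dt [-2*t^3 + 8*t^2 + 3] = 2*t*(8 - 3*t)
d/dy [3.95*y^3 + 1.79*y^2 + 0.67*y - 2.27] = 11.85*y^2 + 3.58*y + 0.67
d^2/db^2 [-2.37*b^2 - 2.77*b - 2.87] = -4.74000000000000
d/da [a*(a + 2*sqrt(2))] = 2*a + 2*sqrt(2)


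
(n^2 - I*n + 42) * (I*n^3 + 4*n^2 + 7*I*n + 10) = I*n^5 + 5*n^4 + 45*I*n^3 + 185*n^2 + 284*I*n + 420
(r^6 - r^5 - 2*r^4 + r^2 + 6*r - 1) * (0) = 0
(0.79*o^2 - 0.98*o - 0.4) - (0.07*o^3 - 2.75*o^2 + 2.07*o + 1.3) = -0.07*o^3 + 3.54*o^2 - 3.05*o - 1.7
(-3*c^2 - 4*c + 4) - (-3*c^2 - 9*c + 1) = 5*c + 3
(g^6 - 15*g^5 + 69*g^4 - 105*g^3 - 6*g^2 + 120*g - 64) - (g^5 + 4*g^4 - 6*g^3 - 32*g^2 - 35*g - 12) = g^6 - 16*g^5 + 65*g^4 - 99*g^3 + 26*g^2 + 155*g - 52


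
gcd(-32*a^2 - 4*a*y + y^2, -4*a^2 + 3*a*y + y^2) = 4*a + y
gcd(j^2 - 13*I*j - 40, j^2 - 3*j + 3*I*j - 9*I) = 1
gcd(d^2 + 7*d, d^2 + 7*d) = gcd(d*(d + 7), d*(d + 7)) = d^2 + 7*d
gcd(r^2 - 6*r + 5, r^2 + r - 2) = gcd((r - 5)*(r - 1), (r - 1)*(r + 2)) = r - 1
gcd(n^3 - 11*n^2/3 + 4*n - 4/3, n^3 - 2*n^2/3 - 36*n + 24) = n - 2/3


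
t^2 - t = t*(t - 1)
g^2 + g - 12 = (g - 3)*(g + 4)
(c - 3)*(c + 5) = c^2 + 2*c - 15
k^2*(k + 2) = k^3 + 2*k^2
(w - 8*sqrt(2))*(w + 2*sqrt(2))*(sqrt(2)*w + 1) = sqrt(2)*w^3 - 11*w^2 - 38*sqrt(2)*w - 32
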